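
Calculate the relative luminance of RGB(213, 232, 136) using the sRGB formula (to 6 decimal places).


Linearize each channel (sRGB transfer function): c = v/255; c_lin = c/12.92 if c ≤ 0.04045, else ((c+0.055)/1.055)^2.4
  R: 213/255 ≈ 0.835294 > 0.04045 → ((0.835294+0.055)/1.055)^2.4 ≈ 0.665387
  G: 232/255 ≈ 0.909804 > 0.04045 → ((0.909804+0.055)/1.055)^2.4 ≈ 0.806952
  B: 136/255 ≈ 0.533333 > 0.04045 → ((0.533333+0.055)/1.055)^2.4 ≈ 0.246201
R_lin = 0.665387, G_lin = 0.806952, B_lin = 0.246201
L = 0.2126×R + 0.7152×G + 0.0722×B
L = 0.2126×0.665387 + 0.7152×0.806952 + 0.0722×0.246201
L ≈ 0.736369


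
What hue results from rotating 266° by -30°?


New hue = (H + rotation) mod 360
New hue = (266 -30) mod 360
= 236 mod 360
= 236°


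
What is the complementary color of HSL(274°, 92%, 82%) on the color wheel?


Complement = opposite side of color wheel = hue + 180°
H' = (274 + 180) mod 360 = 94°
S and L unchanged.
= HSL(94°, 92%, 82%)


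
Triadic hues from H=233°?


Triadic: equally spaced at 120° intervals
H1 = 233°
H2 = (233 + 120) mod 360 = 353°
H3 = (233 + 240) mod 360 = 113°
Triadic = 233°, 353°, 113°


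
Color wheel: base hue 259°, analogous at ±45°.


Base hue: 259°
Left analog: (259 - 45) mod 360 = 214°
Right analog: (259 + 45) mod 360 = 304°
Analogous hues = 214° and 304°


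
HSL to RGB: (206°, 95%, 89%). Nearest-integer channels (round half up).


H=206°, S=0.95, L=0.89
C = (1-|2L-1|)×S = (1-|0.78|)×0.95 = 0.209
H' = H/60 = 206/60 ≈ 3.4333; X = C×(1-|H' mod 2 - 1|) ≈ 0.1184
m = L - C/2 = 0.89 - 0.1045 = 0.7855
Sector ⌊H'⌋ = 3 → (R',G',B') = (0.0, ≈0.1184, 0.209)
RGB = ((R'+m)×255, (G'+m)×255, (B'+m)×255) = (200.3025, 230.503, 253.5975)
Round half up → RGB(200, 231, 254)


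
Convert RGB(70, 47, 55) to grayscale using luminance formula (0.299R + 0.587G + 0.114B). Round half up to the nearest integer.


Gray = 0.299×R + 0.587×G + 0.114×B
Gray = 0.299×70 + 0.587×47 + 0.114×55
Gray = 20.930 + 27.589 + 6.270
Gray = 54.789 → round half up → 55
Gray = 55


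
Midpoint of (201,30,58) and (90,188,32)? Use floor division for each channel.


Midpoint: each channel = ⌊(C₁+C₂)/2⌋
R: ⌊(201+90)/2⌋ = 145
G: ⌊(30+188)/2⌋ = 109
B: ⌊(58+32)/2⌋ = 45
= RGB(145, 109, 45)


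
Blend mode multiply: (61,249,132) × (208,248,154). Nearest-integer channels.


Multiply: C = A×B/255, rounded to nearest integer
R: 61×208/255 = 12688/255 ≈ 49.757 → 50
G: 249×248/255 = 61752/255 ≈ 242.165 → 242
B: 132×154/255 = 20328/255 ≈ 79.718 → 80
= RGB(50, 242, 80)


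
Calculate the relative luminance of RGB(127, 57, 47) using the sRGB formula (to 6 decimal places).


Linearize each channel (sRGB transfer function): c = v/255; c_lin = c/12.92 if c ≤ 0.04045, else ((c+0.055)/1.055)^2.4
  R: 127/255 ≈ 0.498039 > 0.04045 → ((0.498039+0.055)/1.055)^2.4 ≈ 0.212231
  G: 57/255 ≈ 0.223529 > 0.04045 → ((0.223529+0.055)/1.055)^2.4 ≈ 0.040915
  B: 47/255 ≈ 0.184314 > 0.04045 → ((0.184314+0.055)/1.055)^2.4 ≈ 0.028426
R_lin = 0.212231, G_lin = 0.040915, B_lin = 0.028426
L = 0.2126×R + 0.7152×G + 0.0722×B
L = 0.2126×0.212231 + 0.7152×0.040915 + 0.0722×0.028426
L ≈ 0.076435


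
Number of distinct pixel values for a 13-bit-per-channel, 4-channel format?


Total bits = 13 bits/channel × 4 channels = 52 bits
Distinct pixel values = 2^52
= 4,503,599,627,370,496 pixel values


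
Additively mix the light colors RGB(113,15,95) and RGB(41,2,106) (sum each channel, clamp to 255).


Additive: each channel = min(255, C₁+C₂)
R: 113+41 = 154 → 154
G: 15+2 = 17 → 17
B: 95+106 = 201 → 201
= RGB(154, 17, 201)


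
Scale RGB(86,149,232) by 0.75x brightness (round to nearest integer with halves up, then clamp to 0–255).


Multiply each channel by 0.75, round half up, clamp to [0, 255]
R: 86×0.75 = 64.5 → round → 65
G: 149×0.75 = 111.75 → round → 112
B: 232×0.75 = 174
= RGB(65, 112, 174)


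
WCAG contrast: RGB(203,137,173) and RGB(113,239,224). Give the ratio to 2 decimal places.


Linearize each sRGB channel c=v/255: c/12.92 if c ≤ 0.04045 else ((c+0.055)/1.055)^2.4
L = 0.2126×R_lin + 0.7152×G_lin + 0.0722×B_lin
Color 1 (203,137,173):
  R=203: 203/255≈0.7961 > 0.04045 → ((0.7961+0.055)/1.055)^2.4 ≈ 0.59720
  G=137: 137/255≈0.5373 > 0.04045 → ((0.5373+0.055)/1.055)^2.4 ≈ 0.25016
  B=173: 173/255≈0.6784 > 0.04045 → ((0.6784+0.055)/1.055)^2.4 ≈ 0.41789
  L1 = 0.2126×0.59720 + 0.7152×0.25016 + 0.0722×0.41789 ≈ 0.33605
Color 2 (113,239,224):
  R=113: 113/255≈0.4431 > 0.04045 → ((0.4431+0.055)/1.055)^2.4 ≈ 0.16513
  G=239: 239/255≈0.9373 > 0.04045 → ((0.9373+0.055)/1.055)^2.4 ≈ 0.86316
  B=224: 224/255≈0.8784 > 0.04045 → ((0.8784+0.055)/1.055)^2.4 ≈ 0.74540
  L2 = 0.2126×0.16513 + 0.7152×0.86316 + 0.0722×0.74540 ≈ 0.70626
Lighter = 0.70626, Darker = 0.33605
Ratio = (L_lighter + 0.05) / (L_darker + 0.05)
Ratio = (0.70626 + 0.05) / (0.33605 + 0.05) = 0.75626 / 0.38605 ≈ 1.9590
Ratio ≈ 1.96:1


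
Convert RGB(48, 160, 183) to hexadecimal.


R = 48 → 30 (hex)
G = 160 → A0 (hex)
B = 183 → B7 (hex)
Hex = #30A0B7


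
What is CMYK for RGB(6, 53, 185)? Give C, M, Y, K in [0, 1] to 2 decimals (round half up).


R'=6/255≈0.0235, G'=53/255≈0.2078, B'=185/255≈0.7255
K = 1 - max(R',G',B') = 1 - 185/255 = 70/255 = 0.27450… → 0.27
(1-R'-K)/(1-K) simplifies to (max-R)/max with max = 185:
C = (185-6)/185 = 179/185 = 0.96756… → 0.97
M = (185-53)/185 = 132/185 = 0.71351… → 0.71
Y = (185-185)/185 = 0/185 = 0 → 0.00
= CMYK(0.97, 0.71, 0.00, 0.27)


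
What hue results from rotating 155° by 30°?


New hue = (H + rotation) mod 360
New hue = (155 + 30) mod 360
= 185 mod 360
= 185°


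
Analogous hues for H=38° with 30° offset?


Base hue: 38°
Left analog: (38 - 30) mod 360 = 8°
Right analog: (38 + 30) mod 360 = 68°
Analogous hues = 8° and 68°


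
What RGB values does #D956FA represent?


D9 → 217 (R)
56 → 86 (G)
FA → 250 (B)
= RGB(217, 86, 250)


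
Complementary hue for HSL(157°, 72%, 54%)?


Complement = opposite side of color wheel = hue + 180°
H' = (157 + 180) mod 360 = 337°
S and L unchanged.
= HSL(337°, 72%, 54%)


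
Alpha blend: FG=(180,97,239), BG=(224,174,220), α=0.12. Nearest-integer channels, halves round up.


C = α×F + (1-α)×B, with 1-α = 0.88
R: 0.12×180 + 0.88×224 = 21.60 + 197.12 = 218.72 → 219
G: 0.12×97 + 0.88×174 = 11.64 + 153.12 = 164.76 → 165
B: 0.12×239 + 0.88×220 = 28.68 + 193.60 = 222.28 → 222
= RGB(219, 165, 222)


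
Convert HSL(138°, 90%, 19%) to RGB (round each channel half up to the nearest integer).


H=138°, S=0.90, L=0.19
C = (1-|2L-1|)×S = (1-|-0.62|)×0.90 = 0.342
H' = H/60 = 138/60 ≈ 2.3000; X = C×(1-|H' mod 2 - 1|) = 0.1026
m = L - C/2 = 0.19 - 0.171 = 0.019
Sector ⌊H'⌋ = 2 → (R',G',B') = (0.0, 0.342, 0.1026)
RGB = ((R'+m)×255, (G'+m)×255, (B'+m)×255) = (4.845, 92.055, 31.008)
Round half up → RGB(5, 92, 31)


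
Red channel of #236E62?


Color: #236E62
R = 23 = 35
G = 6E = 110
B = 62 = 98
Red = 35


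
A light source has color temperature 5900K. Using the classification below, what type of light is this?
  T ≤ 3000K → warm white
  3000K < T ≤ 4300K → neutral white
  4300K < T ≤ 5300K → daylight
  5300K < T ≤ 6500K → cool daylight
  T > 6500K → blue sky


Temperature: 5900K
5300K < 5900K ≤ 6500K → cool daylight
Classification: cool daylight


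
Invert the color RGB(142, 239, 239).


Invert: (255-R, 255-G, 255-B)
R: 255-142 = 113
G: 255-239 = 16
B: 255-239 = 16
= RGB(113, 16, 16)


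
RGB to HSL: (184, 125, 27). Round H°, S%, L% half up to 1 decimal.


Normalize: R'=184/255≈0.7216, G'=125/255≈0.4902, B'=27/255≈0.1059
Max=184/255, Min=27/255, Δ=Max-Min=157/255
L = (Max+Min)/2 = (184+27)/510 = 211/510 = 0.41372… → L = 41.4%
L ≤ 0.5 → S = Δ/(Max+Min) = 157/(184+27) = 157/211 = 0.74407… → S = 74.4%
(the 1/255 factors cancel in S and H, so raw channel differences can be used)
Max is R' → H = 60 × (((G-B)/Δ) mod 6) = 60 × (((125-27)/157) mod 6)
  98/157 = 0.6242…
  H = 60 × 0.6242… = 37.452…° → H = 37.5°
= HSL(37.5°, 74.4%, 41.4%)


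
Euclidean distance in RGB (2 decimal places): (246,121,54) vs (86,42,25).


d = √[(R₁-R₂)² + (G₁-G₂)² + (B₁-B₂)²]
d = √[(246-86)² + (121-42)² + (54-25)²]
d = √[25600 + 6241 + 841]
d = √32682
d ≈ 180.78


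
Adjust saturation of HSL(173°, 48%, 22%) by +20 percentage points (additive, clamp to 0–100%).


Original S = 48%
Adjustment = +20 percentage points
New S = 48 + (20) = 68
Clamp to [0, 100] → 68
= HSL(173°, 68%, 22%)


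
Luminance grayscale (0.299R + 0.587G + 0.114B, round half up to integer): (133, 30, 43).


Gray = 0.299×R + 0.587×G + 0.114×B
Gray = 0.299×133 + 0.587×30 + 0.114×43
Gray = 39.767 + 17.610 + 4.902
Gray = 62.279 → round half up → 62
Gray = 62


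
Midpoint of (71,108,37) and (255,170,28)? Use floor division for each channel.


Midpoint: each channel = ⌊(C₁+C₂)/2⌋
R: ⌊(71+255)/2⌋ = 163
G: ⌊(108+170)/2⌋ = 139
B: ⌊(37+28)/2⌋ = 32
= RGB(163, 139, 32)


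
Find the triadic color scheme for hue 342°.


Triadic: equally spaced at 120° intervals
H1 = 342°
H2 = (342 + 120) mod 360 = 102°
H3 = (342 + 240) mod 360 = 222°
Triadic = 342°, 102°, 222°


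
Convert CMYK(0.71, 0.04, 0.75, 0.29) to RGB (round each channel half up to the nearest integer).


R = 255 × (1-C) × (1-K) = 255 × 0.29 × 0.71 = 52.5045 → 53
G = 255 × (1-M) × (1-K) = 255 × 0.96 × 0.71 = 173.808 → 174
B = 255 × (1-Y) × (1-K) = 255 × 0.25 × 0.71 = 45.2625 → 45
= RGB(53, 174, 45)


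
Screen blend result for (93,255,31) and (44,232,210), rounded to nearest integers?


Screen: C = 255 - (255-A)×(255-B)/255, rounded to nearest integer
R: 255 - (255-93)×(255-44)/255 = 255 - 34182/255 ≈ 255 - 134.047 = 120.953 → 121
G: 255 - (255-255)×(255-232)/255 = 255 - 0/255 ≈ 255 - 0.000 = 255.000 → 255
B: 255 - (255-31)×(255-210)/255 = 255 - 10080/255 ≈ 255 - 39.529 = 215.471 → 215
= RGB(121, 255, 215)


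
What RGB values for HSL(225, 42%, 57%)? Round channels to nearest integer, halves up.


H=225°, S=0.42, L=0.57
C = (1-|2L-1|)×S = (1-|0.14|)×0.42 = 0.3612
H' = H/60 = 225/60 ≈ 3.7500; X = C×(1-|H' mod 2 - 1|) = 0.0903
m = L - C/2 = 0.57 - 0.1806 = 0.3894
Sector ⌊H'⌋ = 3 → (R',G',B') = (0.0, 0.0903, 0.3612)
RGB = ((R'+m)×255, (G'+m)×255, (B'+m)×255) = (99.297, 122.3235, 191.403)
Round half up → RGB(99, 122, 191)


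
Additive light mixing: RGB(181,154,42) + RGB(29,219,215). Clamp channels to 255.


Additive: each channel = min(255, C₁+C₂)
R: 181+29 = 210 → 210
G: 154+219 = 373 → 255
B: 42+215 = 257 → 255
= RGB(210, 255, 255)


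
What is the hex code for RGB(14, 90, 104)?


R = 14 → 0E (hex)
G = 90 → 5A (hex)
B = 104 → 68 (hex)
Hex = #0E5A68


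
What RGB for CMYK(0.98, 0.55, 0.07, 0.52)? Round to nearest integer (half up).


R = 255 × (1-C) × (1-K) = 255 × 0.02 × 0.48 = 2.448 → 2
G = 255 × (1-M) × (1-K) = 255 × 0.45 × 0.48 = 55.08 → 55
B = 255 × (1-Y) × (1-K) = 255 × 0.93 × 0.48 = 113.832 → 114
= RGB(2, 55, 114)


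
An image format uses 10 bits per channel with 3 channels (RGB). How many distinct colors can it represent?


Total bits = 10 bits/channel × 3 channels = 30 bits
Distinct colors = 2^30
= 1,073,741,824 colors


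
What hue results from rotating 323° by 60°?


New hue = (H + rotation) mod 360
New hue = (323 + 60) mod 360
= 383 mod 360
= 23°


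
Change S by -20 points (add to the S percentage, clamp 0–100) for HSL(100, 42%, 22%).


Original S = 42%
Adjustment = -20 percentage points
New S = 42 + (-20) = 22
Clamp to [0, 100] → 22
= HSL(100°, 22%, 22%)


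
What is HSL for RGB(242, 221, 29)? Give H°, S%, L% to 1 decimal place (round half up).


Normalize: R'=242/255≈0.9490, G'=221/255≈0.8667, B'=29/255≈0.1137
Max=242/255, Min=29/255, Δ=Max-Min=213/255
L = (Max+Min)/2 = (242+29)/510 = 271/510 = 0.53137… → L = 53.1%
L > 0.5 → S = Δ/(2-Max-Min) = 213/(510-242-29) = 213/239 = 0.89121… → S = 89.1%
(the 1/255 factors cancel in S and H, so raw channel differences can be used)
Max is R' → H = 60 × (((G-B)/Δ) mod 6) = 60 × (((221-29)/213) mod 6)
  192/213 = 0.9014…
  H = 60 × 0.9014… = 54.084…° → H = 54.1°
= HSL(54.1°, 89.1%, 53.1%)


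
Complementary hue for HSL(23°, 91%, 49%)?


Complement = opposite side of color wheel = hue + 180°
H' = (23 + 180) mod 360 = 203°
S and L unchanged.
= HSL(203°, 91%, 49%)


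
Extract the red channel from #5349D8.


Color: #5349D8
R = 53 = 83
G = 49 = 73
B = D8 = 216
Red = 83


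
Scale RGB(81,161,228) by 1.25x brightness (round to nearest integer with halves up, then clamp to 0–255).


Multiply each channel by 1.25, round half up, clamp to [0, 255]
R: 81×1.25 = 101.25 → round → 101
G: 161×1.25 = 201.25 → round → 201
B: 228×1.25 = 285 → clamp → 255
= RGB(101, 201, 255)


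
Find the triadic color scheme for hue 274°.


Triadic: equally spaced at 120° intervals
H1 = 274°
H2 = (274 + 120) mod 360 = 34°
H3 = (274 + 240) mod 360 = 154°
Triadic = 274°, 34°, 154°


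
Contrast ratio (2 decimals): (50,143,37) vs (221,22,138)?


Linearize each sRGB channel c=v/255: c/12.92 if c ≤ 0.04045 else ((c+0.055)/1.055)^2.4
L = 0.2126×R_lin + 0.7152×G_lin + 0.0722×B_lin
Color 1 (50,143,37):
  R=50: 50/255≈0.1961 > 0.04045 → ((0.1961+0.055)/1.055)^2.4 ≈ 0.03190
  G=143: 143/255≈0.5608 > 0.04045 → ((0.5608+0.055)/1.055)^2.4 ≈ 0.27468
  B=37: 37/255≈0.1451 > 0.04045 → ((0.1451+0.055)/1.055)^2.4 ≈ 0.01850
  L1 = 0.2126×0.03190 + 0.7152×0.27468 + 0.0722×0.01850 ≈ 0.20457
Color 2 (221,22,138):
  R=221: 221/255≈0.8667 > 0.04045 → ((0.8667+0.055)/1.055)^2.4 ≈ 0.72306
  G=22: 22/255≈0.0863 > 0.04045 → ((0.0863+0.055)/1.055)^2.4 ≈ 0.00802
  B=138: 138/255≈0.5412 > 0.04045 → ((0.5412+0.055)/1.055)^2.4 ≈ 0.25415
  L2 = 0.2126×0.72306 + 0.7152×0.00802 + 0.0722×0.25415 ≈ 0.17781
Lighter = 0.20457, Darker = 0.17781
Ratio = (L_lighter + 0.05) / (L_darker + 0.05)
Ratio = (0.20457 + 0.05) / (0.17781 + 0.05) = 0.25457 / 0.22781 ≈ 1.1175
Ratio ≈ 1.12:1


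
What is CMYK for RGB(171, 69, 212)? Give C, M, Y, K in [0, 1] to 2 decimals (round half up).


R'=171/255≈0.6706, G'=69/255≈0.2706, B'=212/255≈0.8314
K = 1 - max(R',G',B') = 1 - 212/255 = 43/255 = 0.16862… → 0.17
(1-R'-K)/(1-K) simplifies to (max-R)/max with max = 212:
C = (212-171)/212 = 41/212 = 0.19339… → 0.19
M = (212-69)/212 = 143/212 = 0.67452… → 0.67
Y = (212-212)/212 = 0/212 = 0 → 0.00
= CMYK(0.19, 0.67, 0.00, 0.17)


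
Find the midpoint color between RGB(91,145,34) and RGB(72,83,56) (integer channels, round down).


Midpoint: each channel = ⌊(C₁+C₂)/2⌋
R: ⌊(91+72)/2⌋ = 81
G: ⌊(145+83)/2⌋ = 114
B: ⌊(34+56)/2⌋ = 45
= RGB(81, 114, 45)


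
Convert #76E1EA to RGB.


76 → 118 (R)
E1 → 225 (G)
EA → 234 (B)
= RGB(118, 225, 234)


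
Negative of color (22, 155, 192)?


Invert: (255-R, 255-G, 255-B)
R: 255-22 = 233
G: 255-155 = 100
B: 255-192 = 63
= RGB(233, 100, 63)


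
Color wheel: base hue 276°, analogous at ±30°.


Base hue: 276°
Left analog: (276 - 30) mod 360 = 246°
Right analog: (276 + 30) mod 360 = 306°
Analogous hues = 246° and 306°


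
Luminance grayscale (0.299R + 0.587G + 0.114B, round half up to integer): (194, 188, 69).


Gray = 0.299×R + 0.587×G + 0.114×B
Gray = 0.299×194 + 0.587×188 + 0.114×69
Gray = 58.006 + 110.356 + 7.866
Gray = 176.228 → round half up → 176
Gray = 176


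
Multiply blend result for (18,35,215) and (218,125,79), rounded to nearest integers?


Multiply: C = A×B/255, rounded to nearest integer
R: 18×218/255 = 3924/255 ≈ 15.388 → 15
G: 35×125/255 = 4375/255 ≈ 17.157 → 17
B: 215×79/255 = 16985/255 ≈ 66.608 → 67
= RGB(15, 17, 67)


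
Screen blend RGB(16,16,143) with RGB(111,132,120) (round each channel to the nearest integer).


Screen: C = 255 - (255-A)×(255-B)/255, rounded to nearest integer
R: 255 - (255-16)×(255-111)/255 = 255 - 34416/255 ≈ 255 - 134.965 = 120.035 → 120
G: 255 - (255-16)×(255-132)/255 = 255 - 29397/255 ≈ 255 - 115.282 = 139.718 → 140
B: 255 - (255-143)×(255-120)/255 = 255 - 15120/255 ≈ 255 - 59.294 = 195.706 → 196
= RGB(120, 140, 196)


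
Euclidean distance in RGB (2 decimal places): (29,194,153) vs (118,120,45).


d = √[(R₁-R₂)² + (G₁-G₂)² + (B₁-B₂)²]
d = √[(29-118)² + (194-120)² + (153-45)²]
d = √[7921 + 5476 + 11664]
d = √25061
d ≈ 158.31


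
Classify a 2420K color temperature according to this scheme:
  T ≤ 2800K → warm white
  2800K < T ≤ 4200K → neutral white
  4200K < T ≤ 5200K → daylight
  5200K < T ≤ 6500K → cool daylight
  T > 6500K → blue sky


Temperature: 2420K
2420K ≤ 2800K → warm white
Classification: warm white


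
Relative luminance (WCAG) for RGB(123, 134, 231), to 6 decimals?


Linearize each channel (sRGB transfer function): c = v/255; c_lin = c/12.92 if c ≤ 0.04045, else ((c+0.055)/1.055)^2.4
  R: 123/255 ≈ 0.482353 > 0.04045 → ((0.482353+0.055)/1.055)^2.4 ≈ 0.198069
  G: 134/255 ≈ 0.525490 > 0.04045 → ((0.525490+0.055)/1.055)^2.4 ≈ 0.238398
  B: 231/255 ≈ 0.905882 > 0.04045 → ((0.905882+0.055)/1.055)^2.4 ≈ 0.799103
R_lin = 0.198069, G_lin = 0.238398, B_lin = 0.799103
L = 0.2126×R + 0.7152×G + 0.0722×B
L = 0.2126×0.198069 + 0.7152×0.238398 + 0.0722×0.799103
L ≈ 0.270307


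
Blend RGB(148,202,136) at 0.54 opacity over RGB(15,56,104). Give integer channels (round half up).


C = α×F + (1-α)×B, with 1-α = 0.46
R: 0.54×148 + 0.46×15 = 79.92 + 6.90 = 86.82 → 87
G: 0.54×202 + 0.46×56 = 109.08 + 25.76 = 134.84 → 135
B: 0.54×136 + 0.46×104 = 73.44 + 47.84 = 121.28 → 121
= RGB(87, 135, 121)


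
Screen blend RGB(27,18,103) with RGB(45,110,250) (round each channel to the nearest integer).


Screen: C = 255 - (255-A)×(255-B)/255, rounded to nearest integer
R: 255 - (255-27)×(255-45)/255 = 255 - 47880/255 ≈ 255 - 187.765 = 67.235 → 67
G: 255 - (255-18)×(255-110)/255 = 255 - 34365/255 ≈ 255 - 134.765 = 120.235 → 120
B: 255 - (255-103)×(255-250)/255 = 255 - 760/255 ≈ 255 - 2.980 = 252.020 → 252
= RGB(67, 120, 252)


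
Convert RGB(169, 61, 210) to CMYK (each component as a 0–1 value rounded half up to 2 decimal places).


R'=169/255≈0.6627, G'=61/255≈0.2392, B'=210/255≈0.8235
K = 1 - max(R',G',B') = 1 - 210/255 = 45/255 = 0.17647… → 0.18
(1-R'-K)/(1-K) simplifies to (max-R)/max with max = 210:
C = (210-169)/210 = 41/210 = 0.19523… → 0.20
M = (210-61)/210 = 149/210 = 0.70952… → 0.71
Y = (210-210)/210 = 0/210 = 0 → 0.00
= CMYK(0.20, 0.71, 0.00, 0.18)


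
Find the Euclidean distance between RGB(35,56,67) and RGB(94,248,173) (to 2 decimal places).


d = √[(R₁-R₂)² + (G₁-G₂)² + (B₁-B₂)²]
d = √[(35-94)² + (56-248)² + (67-173)²]
d = √[3481 + 36864 + 11236]
d = √51581
d ≈ 227.11


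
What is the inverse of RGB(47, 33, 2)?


Invert: (255-R, 255-G, 255-B)
R: 255-47 = 208
G: 255-33 = 222
B: 255-2 = 253
= RGB(208, 222, 253)


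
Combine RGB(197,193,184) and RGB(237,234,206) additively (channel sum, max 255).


Additive: each channel = min(255, C₁+C₂)
R: 197+237 = 434 → 255
G: 193+234 = 427 → 255
B: 184+206 = 390 → 255
= RGB(255, 255, 255)


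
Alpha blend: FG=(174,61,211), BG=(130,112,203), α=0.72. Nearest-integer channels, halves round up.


C = α×F + (1-α)×B, with 1-α = 0.28
R: 0.72×174 + 0.28×130 = 125.28 + 36.40 = 161.68 → 162
G: 0.72×61 + 0.28×112 = 43.92 + 31.36 = 75.28 → 75
B: 0.72×211 + 0.28×203 = 151.92 + 56.84 = 208.76 → 209
= RGB(162, 75, 209)


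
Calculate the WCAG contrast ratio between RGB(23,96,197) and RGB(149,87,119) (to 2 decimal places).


Linearize each sRGB channel c=v/255: c/12.92 if c ≤ 0.04045 else ((c+0.055)/1.055)^2.4
L = 0.2126×R_lin + 0.7152×G_lin + 0.0722×B_lin
Color 1 (23,96,197):
  R=23: 23/255≈0.0902 > 0.04045 → ((0.0902+0.055)/1.055)^2.4 ≈ 0.00857
  G=96: 96/255≈0.3765 > 0.04045 → ((0.3765+0.055)/1.055)^2.4 ≈ 0.11697
  B=197: 197/255≈0.7725 > 0.04045 → ((0.7725+0.055)/1.055)^2.4 ≈ 0.55834
  L1 = 0.2126×0.00857 + 0.7152×0.11697 + 0.0722×0.55834 ≈ 0.12579
Color 2 (149,87,119):
  R=149: 149/255≈0.5843 > 0.04045 → ((0.5843+0.055)/1.055)^2.4 ≈ 0.30054
  G=87: 87/255≈0.3412 > 0.04045 → ((0.3412+0.055)/1.055)^2.4 ≈ 0.09531
  B=119: 119/255≈0.4667 > 0.04045 → ((0.4667+0.055)/1.055)^2.4 ≈ 0.18447
  L2 = 0.2126×0.30054 + 0.7152×0.09531 + 0.0722×0.18447 ≈ 0.14538
Lighter = 0.14538, Darker = 0.12579
Ratio = (L_lighter + 0.05) / (L_darker + 0.05)
Ratio = (0.14538 + 0.05) / (0.12579 + 0.05) = 0.19538 / 0.17579 ≈ 1.1114
Ratio ≈ 1.11:1


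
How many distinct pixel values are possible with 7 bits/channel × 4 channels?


Total bits = 7 bits/channel × 4 channels = 28 bits
Distinct pixel values = 2^28
= 268,435,456 pixel values


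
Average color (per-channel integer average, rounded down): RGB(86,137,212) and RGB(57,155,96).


Midpoint: each channel = ⌊(C₁+C₂)/2⌋
R: ⌊(86+57)/2⌋ = 71
G: ⌊(137+155)/2⌋ = 146
B: ⌊(212+96)/2⌋ = 154
= RGB(71, 146, 154)


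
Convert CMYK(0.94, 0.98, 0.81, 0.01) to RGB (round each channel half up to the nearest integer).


R = 255 × (1-C) × (1-K) = 255 × 0.06 × 0.99 = 15.147 → 15
G = 255 × (1-M) × (1-K) = 255 × 0.02 × 0.99 = 5.049 → 5
B = 255 × (1-Y) × (1-K) = 255 × 0.19 × 0.99 = 47.9655 → 48
= RGB(15, 5, 48)


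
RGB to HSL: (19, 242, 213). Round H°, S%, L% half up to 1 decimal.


Normalize: R'=19/255≈0.0745, G'=242/255≈0.9490, B'=213/255≈0.8353
Max=242/255, Min=19/255, Δ=Max-Min=223/255
L = (Max+Min)/2 = (242+19)/510 = 261/510 = 0.51176… → L = 51.2%
L > 0.5 → S = Δ/(2-Max-Min) = 223/(510-242-19) = 223/249 = 0.89558… → S = 89.6%
(the 1/255 factors cancel in S and H, so raw channel differences can be used)
Max is G' → H = 60 × ((B-R)/Δ + 2) = 60 × ((213-19)/223 + 2)
  194/223 + 2 = 0.8699… + 2 = 2.8699…
  H = 60 × 2.8699… = 172.197…° → H = 172.2°
= HSL(172.2°, 89.6%, 51.2%)


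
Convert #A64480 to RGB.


A6 → 166 (R)
44 → 68 (G)
80 → 128 (B)
= RGB(166, 68, 128)


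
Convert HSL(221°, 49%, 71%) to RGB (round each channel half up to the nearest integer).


H=221°, S=0.49, L=0.71
C = (1-|2L-1|)×S = (1-|0.42|)×0.49 = 0.2842
H' = H/60 = 221/60 ≈ 3.6833; X = C×(1-|H' mod 2 - 1|) ≈ 0.0900
m = L - C/2 = 0.71 - 0.1421 = 0.5679
Sector ⌊H'⌋ = 3 → (R',G',B') = (0.0, ≈0.0900, 0.2842)
RGB = ((R'+m)×255, (G'+m)×255, (B'+m)×255) = (144.8145, 167.76365, 217.2855)
Round half up → RGB(145, 168, 217)


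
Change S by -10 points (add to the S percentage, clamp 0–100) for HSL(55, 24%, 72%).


Original S = 24%
Adjustment = -10 percentage points
New S = 24 + (-10) = 14
Clamp to [0, 100] → 14
= HSL(55°, 14%, 72%)


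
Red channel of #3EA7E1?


Color: #3EA7E1
R = 3E = 62
G = A7 = 167
B = E1 = 225
Red = 62


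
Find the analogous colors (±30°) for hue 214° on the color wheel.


Base hue: 214°
Left analog: (214 - 30) mod 360 = 184°
Right analog: (214 + 30) mod 360 = 244°
Analogous hues = 184° and 244°


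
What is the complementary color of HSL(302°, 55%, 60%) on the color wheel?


Complement = opposite side of color wheel = hue + 180°
H' = (302 + 180) mod 360 = 122°
S and L unchanged.
= HSL(122°, 55%, 60%)


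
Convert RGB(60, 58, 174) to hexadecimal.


R = 60 → 3C (hex)
G = 58 → 3A (hex)
B = 174 → AE (hex)
Hex = #3C3AAE


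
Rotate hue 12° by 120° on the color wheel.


New hue = (H + rotation) mod 360
New hue = (12 + 120) mod 360
= 132 mod 360
= 132°


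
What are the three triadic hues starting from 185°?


Triadic: equally spaced at 120° intervals
H1 = 185°
H2 = (185 + 120) mod 360 = 305°
H3 = (185 + 240) mod 360 = 65°
Triadic = 185°, 305°, 65°


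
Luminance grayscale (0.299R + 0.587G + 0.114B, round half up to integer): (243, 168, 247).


Gray = 0.299×R + 0.587×G + 0.114×B
Gray = 0.299×243 + 0.587×168 + 0.114×247
Gray = 72.657 + 98.616 + 28.158
Gray = 199.431 → round half up → 199
Gray = 199


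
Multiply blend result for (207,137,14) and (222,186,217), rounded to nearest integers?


Multiply: C = A×B/255, rounded to nearest integer
R: 207×222/255 = 45954/255 ≈ 180.212 → 180
G: 137×186/255 = 25482/255 ≈ 99.929 → 100
B: 14×217/255 = 3038/255 ≈ 11.914 → 12
= RGB(180, 100, 12)


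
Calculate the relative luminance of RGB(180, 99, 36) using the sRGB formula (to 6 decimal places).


Linearize each channel (sRGB transfer function): c = v/255; c_lin = c/12.92 if c ≤ 0.04045, else ((c+0.055)/1.055)^2.4
  R: 180/255 ≈ 0.705882 > 0.04045 → ((0.705882+0.055)/1.055)^2.4 ≈ 0.456411
  G: 99/255 ≈ 0.388235 > 0.04045 → ((0.388235+0.055)/1.055)^2.4 ≈ 0.124772
  B: 36/255 ≈ 0.141176 > 0.04045 → ((0.141176+0.055)/1.055)^2.4 ≈ 0.017642
R_lin = 0.456411, G_lin = 0.124772, B_lin = 0.017642
L = 0.2126×R + 0.7152×G + 0.0722×B
L = 0.2126×0.456411 + 0.7152×0.124772 + 0.0722×0.017642
L ≈ 0.187544


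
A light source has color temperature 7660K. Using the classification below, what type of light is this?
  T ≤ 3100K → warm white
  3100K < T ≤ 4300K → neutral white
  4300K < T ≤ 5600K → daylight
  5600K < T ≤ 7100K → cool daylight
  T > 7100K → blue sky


Temperature: 7660K
7660K > 7100K → blue sky
Classification: blue sky


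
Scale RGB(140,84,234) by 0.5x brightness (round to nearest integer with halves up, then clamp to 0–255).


Multiply each channel by 0.5, round half up, clamp to [0, 255]
R: 140×0.5 = 70
G: 84×0.5 = 42
B: 234×0.5 = 117
= RGB(70, 42, 117)


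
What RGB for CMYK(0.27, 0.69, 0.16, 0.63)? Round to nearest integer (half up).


R = 255 × (1-C) × (1-K) = 255 × 0.73 × 0.37 = 68.8755 → 69
G = 255 × (1-M) × (1-K) = 255 × 0.31 × 0.37 = 29.2485 → 29
B = 255 × (1-Y) × (1-K) = 255 × 0.84 × 0.37 = 79.254 → 79
= RGB(69, 29, 79)


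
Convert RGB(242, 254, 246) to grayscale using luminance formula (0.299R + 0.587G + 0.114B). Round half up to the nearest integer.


Gray = 0.299×R + 0.587×G + 0.114×B
Gray = 0.299×242 + 0.587×254 + 0.114×246
Gray = 72.358 + 149.098 + 28.044
Gray = 249.500 → round half up → 250
Gray = 250


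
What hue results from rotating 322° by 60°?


New hue = (H + rotation) mod 360
New hue = (322 + 60) mod 360
= 382 mod 360
= 22°


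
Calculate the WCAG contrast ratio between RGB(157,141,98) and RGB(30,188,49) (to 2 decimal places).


Linearize each sRGB channel c=v/255: c/12.92 if c ≤ 0.04045 else ((c+0.055)/1.055)^2.4
L = 0.2126×R_lin + 0.7152×G_lin + 0.0722×B_lin
Color 1 (157,141,98):
  R=157: 157/255≈0.6157 > 0.04045 → ((0.6157+0.055)/1.055)^2.4 ≈ 0.33716
  G=141: 141/255≈0.5529 > 0.04045 → ((0.5529+0.055)/1.055)^2.4 ≈ 0.26636
  B=98: 98/255≈0.3843 > 0.04045 → ((0.3843+0.055)/1.055)^2.4 ≈ 0.12214
  L1 = 0.2126×0.33716 + 0.7152×0.26636 + 0.0722×0.12214 ≈ 0.27100
Color 2 (30,188,49):
  R=30: 30/255≈0.1176 > 0.04045 → ((0.1176+0.055)/1.055)^2.4 ≈ 0.01298
  G=188: 188/255≈0.7373 > 0.04045 → ((0.7373+0.055)/1.055)^2.4 ≈ 0.50289
  B=49: 49/255≈0.1922 > 0.04045 → ((0.1922+0.055)/1.055)^2.4 ≈ 0.03071
  L2 = 0.2126×0.01298 + 0.7152×0.50289 + 0.0722×0.03071 ≈ 0.36464
Lighter = 0.36464, Darker = 0.27100
Ratio = (L_lighter + 0.05) / (L_darker + 0.05)
Ratio = (0.36464 + 0.05) / (0.27100 + 0.05) = 0.41464 / 0.32100 ≈ 1.2917
Ratio ≈ 1.29:1


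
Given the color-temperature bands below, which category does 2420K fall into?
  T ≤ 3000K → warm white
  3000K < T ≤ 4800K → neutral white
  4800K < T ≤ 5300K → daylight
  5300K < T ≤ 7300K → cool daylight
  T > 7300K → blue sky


Temperature: 2420K
2420K ≤ 3000K → warm white
Classification: warm white


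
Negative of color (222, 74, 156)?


Invert: (255-R, 255-G, 255-B)
R: 255-222 = 33
G: 255-74 = 181
B: 255-156 = 99
= RGB(33, 181, 99)


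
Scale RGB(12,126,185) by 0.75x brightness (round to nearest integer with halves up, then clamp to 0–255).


Multiply each channel by 0.75, round half up, clamp to [0, 255]
R: 12×0.75 = 9
G: 126×0.75 = 94.5 → round → 95
B: 185×0.75 = 138.75 → round → 139
= RGB(9, 95, 139)


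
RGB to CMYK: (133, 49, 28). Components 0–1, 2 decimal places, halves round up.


R'=133/255≈0.5216, G'=49/255≈0.1922, B'=28/255≈0.1098
K = 1 - max(R',G',B') = 1 - 133/255 = 122/255 = 0.47843… → 0.48
(1-R'-K)/(1-K) simplifies to (max-R)/max with max = 133:
C = (133-133)/133 = 0/133 = 0 → 0.00
M = (133-49)/133 = 84/133 = 0.63157… → 0.63
Y = (133-28)/133 = 105/133 = 0.78947… → 0.79
= CMYK(0.00, 0.63, 0.79, 0.48)


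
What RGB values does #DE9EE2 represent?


DE → 222 (R)
9E → 158 (G)
E2 → 226 (B)
= RGB(222, 158, 226)


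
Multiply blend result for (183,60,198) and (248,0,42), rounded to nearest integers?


Multiply: C = A×B/255, rounded to nearest integer
R: 183×248/255 = 45384/255 ≈ 177.976 → 178
G: 60×0/255 = 0/255 ≈ 0.000 → 0
B: 198×42/255 = 8316/255 ≈ 32.612 → 33
= RGB(178, 0, 33)


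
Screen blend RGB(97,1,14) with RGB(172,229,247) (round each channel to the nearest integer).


Screen: C = 255 - (255-A)×(255-B)/255, rounded to nearest integer
R: 255 - (255-97)×(255-172)/255 = 255 - 13114/255 ≈ 255 - 51.427 = 203.573 → 204
G: 255 - (255-1)×(255-229)/255 = 255 - 6604/255 ≈ 255 - 25.898 = 229.102 → 229
B: 255 - (255-14)×(255-247)/255 = 255 - 1928/255 ≈ 255 - 7.561 = 247.439 → 247
= RGB(204, 229, 247)


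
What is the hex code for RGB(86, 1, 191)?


R = 86 → 56 (hex)
G = 1 → 01 (hex)
B = 191 → BF (hex)
Hex = #5601BF


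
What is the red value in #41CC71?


Color: #41CC71
R = 41 = 65
G = CC = 204
B = 71 = 113
Red = 65


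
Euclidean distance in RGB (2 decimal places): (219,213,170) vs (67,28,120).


d = √[(R₁-R₂)² + (G₁-G₂)² + (B₁-B₂)²]
d = √[(219-67)² + (213-28)² + (170-120)²]
d = √[23104 + 34225 + 2500]
d = √59829
d ≈ 244.60


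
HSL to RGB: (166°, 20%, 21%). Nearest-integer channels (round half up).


H=166°, S=0.20, L=0.21
C = (1-|2L-1|)×S = (1-|-0.58|)×0.20 = 0.084
H' = H/60 = 166/60 ≈ 2.7667; X = C×(1-|H' mod 2 - 1|) = 0.0644
m = L - C/2 = 0.21 - 0.042 = 0.168
Sector ⌊H'⌋ = 2 → (R',G',B') = (0.0, 0.084, 0.0644)
RGB = ((R'+m)×255, (G'+m)×255, (B'+m)×255) = (42.84, 64.26, 59.262)
Round half up → RGB(43, 64, 59)


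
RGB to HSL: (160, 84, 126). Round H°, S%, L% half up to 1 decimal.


Normalize: R'=160/255≈0.6275, G'=84/255≈0.3294, B'=126/255≈0.4941
Max=160/255, Min=84/255, Δ=Max-Min=76/255
L = (Max+Min)/2 = (160+84)/510 = 244/510 = 0.47843… → L = 47.8%
L ≤ 0.5 → S = Δ/(Max+Min) = 76/(160+84) = 76/244 = 0.31147… → S = 31.1%
(the 1/255 factors cancel in S and H, so raw channel differences can be used)
Max is R' → H = 60 × (((G-B)/Δ) mod 6) = 60 × (((84-126)/76) mod 6)
  (-42)/76 = -0.5526…; negative, so add 6 → 5.4473…
  H = 60 × 5.4473… = 326.842…° → H = 326.8°
= HSL(326.8°, 31.1%, 47.8%)


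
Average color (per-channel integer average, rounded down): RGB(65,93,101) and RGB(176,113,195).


Midpoint: each channel = ⌊(C₁+C₂)/2⌋
R: ⌊(65+176)/2⌋ = 120
G: ⌊(93+113)/2⌋ = 103
B: ⌊(101+195)/2⌋ = 148
= RGB(120, 103, 148)


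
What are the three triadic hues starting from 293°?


Triadic: equally spaced at 120° intervals
H1 = 293°
H2 = (293 + 120) mod 360 = 53°
H3 = (293 + 240) mod 360 = 173°
Triadic = 293°, 53°, 173°


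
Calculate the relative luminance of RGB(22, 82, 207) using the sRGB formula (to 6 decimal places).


Linearize each channel (sRGB transfer function): c = v/255; c_lin = c/12.92 if c ≤ 0.04045, else ((c+0.055)/1.055)^2.4
  R: 22/255 ≈ 0.086275 > 0.04045 → ((0.086275+0.055)/1.055)^2.4 ≈ 0.008023
  G: 82/255 ≈ 0.321569 > 0.04045 → ((0.321569+0.055)/1.055)^2.4 ≈ 0.084376
  B: 207/255 ≈ 0.811765 > 0.04045 → ((0.811765+0.055)/1.055)^2.4 ≈ 0.623960
R_lin = 0.008023, G_lin = 0.084376, B_lin = 0.623960
L = 0.2126×R + 0.7152×G + 0.0722×B
L = 0.2126×0.008023 + 0.7152×0.084376 + 0.0722×0.623960
L ≈ 0.107102


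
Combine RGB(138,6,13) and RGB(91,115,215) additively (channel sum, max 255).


Additive: each channel = min(255, C₁+C₂)
R: 138+91 = 229 → 229
G: 6+115 = 121 → 121
B: 13+215 = 228 → 228
= RGB(229, 121, 228)


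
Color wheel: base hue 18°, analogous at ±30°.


Base hue: 18°
Left analog: (18 - 30) mod 360 = 348°
Right analog: (18 + 30) mod 360 = 48°
Analogous hues = 348° and 48°


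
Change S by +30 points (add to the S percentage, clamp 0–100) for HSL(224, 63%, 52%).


Original S = 63%
Adjustment = +30 percentage points
New S = 63 + (30) = 93
Clamp to [0, 100] → 93
= HSL(224°, 93%, 52%)


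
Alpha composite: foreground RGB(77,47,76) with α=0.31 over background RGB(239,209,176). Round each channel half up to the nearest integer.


C = α×F + (1-α)×B, with 1-α = 0.69
R: 0.31×77 + 0.69×239 = 23.87 + 164.91 = 188.78 → 189
G: 0.31×47 + 0.69×209 = 14.57 + 144.21 = 158.78 → 159
B: 0.31×76 + 0.69×176 = 23.56 + 121.44 = 145.00 → 145
= RGB(189, 159, 145)


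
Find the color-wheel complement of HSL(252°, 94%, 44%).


Complement = opposite side of color wheel = hue + 180°
H' = (252 + 180) mod 360 = 72°
S and L unchanged.
= HSL(72°, 94%, 44%)


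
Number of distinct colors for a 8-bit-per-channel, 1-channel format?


Total bits = 8 bits/channel × 1 channels = 8 bits
Distinct colors = 2^8
= 256 colors


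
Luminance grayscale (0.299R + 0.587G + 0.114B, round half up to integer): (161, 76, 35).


Gray = 0.299×R + 0.587×G + 0.114×B
Gray = 0.299×161 + 0.587×76 + 0.114×35
Gray = 48.139 + 44.612 + 3.990
Gray = 96.741 → round half up → 97
Gray = 97


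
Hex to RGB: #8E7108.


8E → 142 (R)
71 → 113 (G)
08 → 8 (B)
= RGB(142, 113, 8)


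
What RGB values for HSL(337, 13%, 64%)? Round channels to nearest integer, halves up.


H=337°, S=0.13, L=0.64
C = (1-|2L-1|)×S = (1-|0.28|)×0.13 = 0.0936
H' = H/60 = 337/60 ≈ 5.6167; X = C×(1-|H' mod 2 - 1|) = 0.03588
m = L - C/2 = 0.64 - 0.0468 = 0.5932
Sector ⌊H'⌋ = 5 → (R',G',B') = (0.0936, 0.0, 0.03588)
RGB = ((R'+m)×255, (G'+m)×255, (B'+m)×255) = (175.134, 151.266, 160.4154)
Round half up → RGB(175, 151, 160)


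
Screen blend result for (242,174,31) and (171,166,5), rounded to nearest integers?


Screen: C = 255 - (255-A)×(255-B)/255, rounded to nearest integer
R: 255 - (255-242)×(255-171)/255 = 255 - 1092/255 ≈ 255 - 4.282 = 250.718 → 251
G: 255 - (255-174)×(255-166)/255 = 255 - 7209/255 ≈ 255 - 28.271 = 226.729 → 227
B: 255 - (255-31)×(255-5)/255 = 255 - 56000/255 ≈ 255 - 219.608 = 35.392 → 35
= RGB(251, 227, 35)


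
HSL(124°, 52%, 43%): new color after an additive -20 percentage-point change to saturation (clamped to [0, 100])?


Original S = 52%
Adjustment = -20 percentage points
New S = 52 + (-20) = 32
Clamp to [0, 100] → 32
= HSL(124°, 32%, 43%)


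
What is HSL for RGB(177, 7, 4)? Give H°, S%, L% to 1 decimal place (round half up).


Normalize: R'=177/255≈0.6941, G'=7/255≈0.0275, B'=4/255≈0.0157
Max=177/255, Min=4/255, Δ=Max-Min=173/255
L = (Max+Min)/2 = (177+4)/510 = 181/510 = 0.35490… → L = 35.5%
L ≤ 0.5 → S = Δ/(Max+Min) = 173/(177+4) = 173/181 = 0.95580… → S = 95.6%
(the 1/255 factors cancel in S and H, so raw channel differences can be used)
Max is R' → H = 60 × (((G-B)/Δ) mod 6) = 60 × (((7-4)/173) mod 6)
  3/173 = 0.0173…
  H = 60 × 0.0173… = 1.040…° → H = 1.0°
= HSL(1.0°, 95.6%, 35.5%)


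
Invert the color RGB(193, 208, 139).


Invert: (255-R, 255-G, 255-B)
R: 255-193 = 62
G: 255-208 = 47
B: 255-139 = 116
= RGB(62, 47, 116)


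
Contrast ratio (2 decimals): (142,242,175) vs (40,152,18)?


Linearize each sRGB channel c=v/255: c/12.92 if c ≤ 0.04045 else ((c+0.055)/1.055)^2.4
L = 0.2126×R_lin + 0.7152×G_lin + 0.0722×B_lin
Color 1 (142,242,175):
  R=142: 142/255≈0.5569 > 0.04045 → ((0.5569+0.055)/1.055)^2.4 ≈ 0.27050
  G=242: 242/255≈0.9490 > 0.04045 → ((0.9490+0.055)/1.055)^2.4 ≈ 0.88792
  B=175: 175/255≈0.6863 > 0.04045 → ((0.6863+0.055)/1.055)^2.4 ≈ 0.42869
  L1 = 0.2126×0.27050 + 0.7152×0.88792 + 0.0722×0.42869 ≈ 0.72350
Color 2 (40,152,18):
  R=40: 40/255≈0.1569 > 0.04045 → ((0.1569+0.055)/1.055)^2.4 ≈ 0.02122
  G=152: 152/255≈0.5961 > 0.04045 → ((0.5961+0.055)/1.055)^2.4 ≈ 0.31399
  B=18: 18/255≈0.0706 > 0.04045 → ((0.0706+0.055)/1.055)^2.4 ≈ 0.00605
  L2 = 0.2126×0.02122 + 0.7152×0.31399 + 0.0722×0.00605 ≈ 0.22951
Lighter = 0.72350, Darker = 0.22951
Ratio = (L_lighter + 0.05) / (L_darker + 0.05)
Ratio = (0.72350 + 0.05) / (0.22951 + 0.05) = 0.77350 / 0.27951 ≈ 2.7673
Ratio ≈ 2.77:1


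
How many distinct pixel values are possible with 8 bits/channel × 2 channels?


Total bits = 8 bits/channel × 2 channels = 16 bits
Distinct pixel values = 2^16
= 65,536 pixel values


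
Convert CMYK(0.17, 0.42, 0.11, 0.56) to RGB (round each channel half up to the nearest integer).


R = 255 × (1-C) × (1-K) = 255 × 0.83 × 0.44 = 93.126 → 93
G = 255 × (1-M) × (1-K) = 255 × 0.58 × 0.44 = 65.076 → 65
B = 255 × (1-Y) × (1-K) = 255 × 0.89 × 0.44 = 99.858 → 100
= RGB(93, 65, 100)


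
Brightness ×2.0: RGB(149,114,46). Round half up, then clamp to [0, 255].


Multiply each channel by 2.0, round half up, clamp to [0, 255]
R: 149×2.0 = 298 → clamp → 255
G: 114×2.0 = 228
B: 46×2.0 = 92
= RGB(255, 228, 92)


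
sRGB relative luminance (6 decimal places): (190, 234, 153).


Linearize each channel (sRGB transfer function): c = v/255; c_lin = c/12.92 if c ≤ 0.04045, else ((c+0.055)/1.055)^2.4
  R: 190/255 ≈ 0.745098 > 0.04045 → ((0.745098+0.055)/1.055)^2.4 ≈ 0.514918
  G: 234/255 ≈ 0.917647 > 0.04045 → ((0.917647+0.055)/1.055)^2.4 ≈ 0.822786
  B: 153/255 ≈ 0.600000 > 0.04045 → ((0.600000+0.055)/1.055)^2.4 ≈ 0.318547
R_lin = 0.514918, G_lin = 0.822786, B_lin = 0.318547
L = 0.2126×R + 0.7152×G + 0.0722×B
L = 0.2126×0.514918 + 0.7152×0.822786 + 0.0722×0.318547
L ≈ 0.720927


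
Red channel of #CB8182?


Color: #CB8182
R = CB = 203
G = 81 = 129
B = 82 = 130
Red = 203


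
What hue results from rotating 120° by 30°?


New hue = (H + rotation) mod 360
New hue = (120 + 30) mod 360
= 150 mod 360
= 150°


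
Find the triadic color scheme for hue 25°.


Triadic: equally spaced at 120° intervals
H1 = 25°
H2 = (25 + 120) mod 360 = 145°
H3 = (25 + 240) mod 360 = 265°
Triadic = 25°, 145°, 265°


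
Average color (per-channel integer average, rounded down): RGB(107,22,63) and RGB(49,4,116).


Midpoint: each channel = ⌊(C₁+C₂)/2⌋
R: ⌊(107+49)/2⌋ = 78
G: ⌊(22+4)/2⌋ = 13
B: ⌊(63+116)/2⌋ = 89
= RGB(78, 13, 89)


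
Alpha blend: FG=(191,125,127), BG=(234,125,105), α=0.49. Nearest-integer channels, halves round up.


C = α×F + (1-α)×B, with 1-α = 0.51
R: 0.49×191 + 0.51×234 = 93.59 + 119.34 = 212.93 → 213
G: 0.49×125 + 0.51×125 = 61.25 + 63.75 = 125.00 → 125
B: 0.49×127 + 0.51×105 = 62.23 + 53.55 = 115.78 → 116
= RGB(213, 125, 116)


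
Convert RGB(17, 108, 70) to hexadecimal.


R = 17 → 11 (hex)
G = 108 → 6C (hex)
B = 70 → 46 (hex)
Hex = #116C46


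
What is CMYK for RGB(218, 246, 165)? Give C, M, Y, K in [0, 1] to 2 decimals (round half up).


R'=218/255≈0.8549, G'=246/255≈0.9647, B'=165/255≈0.6471
K = 1 - max(R',G',B') = 1 - 246/255 = 9/255 = 0.03529… → 0.04
(1-R'-K)/(1-K) simplifies to (max-R)/max with max = 246:
C = (246-218)/246 = 28/246 = 0.11382… → 0.11
M = (246-246)/246 = 0/246 = 0 → 0.00
Y = (246-165)/246 = 81/246 = 0.32926… → 0.33
= CMYK(0.11, 0.00, 0.33, 0.04)
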